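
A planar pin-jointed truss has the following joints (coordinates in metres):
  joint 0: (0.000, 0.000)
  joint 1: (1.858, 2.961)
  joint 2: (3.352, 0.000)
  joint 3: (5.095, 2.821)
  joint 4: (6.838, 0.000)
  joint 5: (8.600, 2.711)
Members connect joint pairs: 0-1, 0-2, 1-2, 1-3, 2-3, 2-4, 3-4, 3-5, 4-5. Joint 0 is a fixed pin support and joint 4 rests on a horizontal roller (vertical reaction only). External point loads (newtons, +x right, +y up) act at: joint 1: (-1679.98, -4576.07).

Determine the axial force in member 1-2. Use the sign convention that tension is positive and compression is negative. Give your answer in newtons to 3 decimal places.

-547.800

N=6 nodes, M=9 members, R=3 reactions → 2N=12, M+R=12
member 0 (0-1): L=3.4957, (cx,cy)=(0.5315,0.8470)
member 1 (0-2): L=3.3520, (cx,cy)=(1.0000,0.0000)
member 2 (1-2): L=3.3166, (cx,cy)=(0.4505,-0.8928)
member 3 (1-3): L=3.2400, (cx,cy)=(0.9991,-0.0432)
member 4 (2-3): L=3.3160, (cx,cy)=(0.5256,0.8507)
member 5 (2-4): L=3.4860, (cx,cy)=(1.0000,0.0000)
member 6 (3-4): L=3.3160, (cx,cy)=(0.5256,-0.8507)
member 7 (3-5): L=3.5067, (cx,cy)=(0.9995,-0.0314)
member 8 (4-5): L=3.2333, (cx,cy)=(0.5450,0.8385)
solve A·x = −loads:
  F[0-1] = -4793.2800 N (compression)
  F[0-2] = +867.7212 N (tension)
  F[1-2] = -547.7999 N (compression)
  F[1-3] = -621.5360 N (compression)
  F[2-3] = +574.8954 N (tension)
  F[2-4] = +318.7745 N (tension)
  F[3-4] = -606.4645 N (compression)
  F[3-5] = +0.0000 N (tension)
  F[4-5] = -0.0000 N (compression)
  Rx@0 = +1679.9800 N
  Ry@0 = +4060.1418 N
  Ry@4 = +515.9282 N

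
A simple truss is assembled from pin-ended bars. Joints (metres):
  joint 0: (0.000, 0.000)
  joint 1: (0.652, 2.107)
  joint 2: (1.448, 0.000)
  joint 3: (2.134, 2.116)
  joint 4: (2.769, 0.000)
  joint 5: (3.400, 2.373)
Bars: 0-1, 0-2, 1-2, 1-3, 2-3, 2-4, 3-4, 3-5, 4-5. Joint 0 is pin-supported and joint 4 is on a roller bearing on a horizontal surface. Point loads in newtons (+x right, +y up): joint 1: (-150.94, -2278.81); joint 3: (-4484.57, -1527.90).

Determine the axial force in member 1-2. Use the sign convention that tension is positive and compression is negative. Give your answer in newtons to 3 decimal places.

3568.613

N=6 nodes, M=9 members, R=3 reactions → 2N=12, M+R=12
member 0 (0-1): L=2.2056, (cx,cy)=(0.2956,0.9553)
member 1 (0-2): L=1.4480, (cx,cy)=(1.0000,0.0000)
member 2 (1-2): L=2.2523, (cx,cy)=(0.3534,-0.9355)
member 3 (1-3): L=1.4820, (cx,cy)=(1.0000,0.0061)
member 4 (2-3): L=2.2244, (cx,cy)=(0.3084,0.9513)
member 5 (2-4): L=1.3210, (cx,cy)=(1.0000,0.0000)
member 6 (3-4): L=2.2092, (cx,cy)=(0.2874,-0.9578)
member 7 (3-5): L=1.2918, (cx,cy)=(0.9800,0.1989)
member 8 (4-5): L=2.4555, (cx,cy)=(0.2570,0.9664)
solve A·x = −loads:
  F[0-1] = -5898.0675 N (compression)
  F[0-2] = -2891.9541 N (compression)
  F[1-2] = +3568.6126 N (tension)
  F[1-3] = -2853.8490 N (compression)
  F[2-3] = -3509.3783 N (compression)
  F[2-4] = -548.4997 N (compression)
  F[3-4] = +1908.2835 N (tension)
  F[3-5] = +0.0000 N (tension)
  F[4-5] = +0.0000 N (tension)
  Rx@0 = +4635.5100 N
  Ry@0 = +5634.4666 N
  Ry@4 = -1827.7566 N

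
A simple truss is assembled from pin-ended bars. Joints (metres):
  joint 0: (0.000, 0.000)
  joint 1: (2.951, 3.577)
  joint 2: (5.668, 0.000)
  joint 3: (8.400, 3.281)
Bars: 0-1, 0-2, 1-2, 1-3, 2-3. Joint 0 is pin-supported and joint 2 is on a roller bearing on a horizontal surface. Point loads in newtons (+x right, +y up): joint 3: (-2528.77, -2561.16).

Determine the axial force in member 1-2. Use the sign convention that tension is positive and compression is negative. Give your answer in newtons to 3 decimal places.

N=4 nodes, M=5 members, R=3 reactions → 2N=8, M+R=8
member 0 (0-1): L=4.6372, (cx,cy)=(0.6364,0.7714)
member 1 (0-2): L=5.6680, (cx,cy)=(1.0000,0.0000)
member 2 (1-2): L=4.4919, (cx,cy)=(0.6049,-0.7963)
member 3 (1-3): L=5.4570, (cx,cy)=(0.9985,-0.0542)
member 4 (2-3): L=4.2695, (cx,cy)=(0.6399,0.7685)
solve A·x = −loads:
  F[0-1] = -297.2914 N (compression)
  F[0-2] = -2339.5798 N (compression)
  F[1-2] = +313.8321 N (tension)
  F[1-3] = -379.5763 N (compression)
  F[2-3] = -3359.5928 N (compression)
  Rx@0 = +2528.7700 N
  Ry@0 = +229.3234 N
  Ry@2 = +2331.8366 N

313.832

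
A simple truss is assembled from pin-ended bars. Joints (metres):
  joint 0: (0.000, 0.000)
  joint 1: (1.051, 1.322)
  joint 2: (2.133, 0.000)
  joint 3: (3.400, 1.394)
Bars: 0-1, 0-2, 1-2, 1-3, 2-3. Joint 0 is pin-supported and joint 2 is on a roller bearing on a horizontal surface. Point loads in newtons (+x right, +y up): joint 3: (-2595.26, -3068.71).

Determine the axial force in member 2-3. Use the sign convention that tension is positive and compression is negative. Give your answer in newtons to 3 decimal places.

N=4 nodes, M=5 members, R=3 reactions → 2N=8, M+R=8
member 0 (0-1): L=1.6889, (cx,cy)=(0.6223,0.7828)
member 1 (0-2): L=2.1330, (cx,cy)=(1.0000,0.0000)
member 2 (1-2): L=1.7083, (cx,cy)=(0.6334,-0.7739)
member 3 (1-3): L=2.3501, (cx,cy)=(0.9995,0.0306)
member 4 (2-3): L=1.8838, (cx,cy)=(0.6726,0.7400)
solve A·x = −loads:
  F[0-1] = +161.8680 N (tension)
  F[0-2] = -2695.9919 N (compression)
  F[1-2] = -155.8342 N (compression)
  F[1-3] = +199.5256 N (tension)
  F[2-3] = -4155.0979 N (compression)
  Rx@0 = +2595.2600 N
  Ry@0 = -126.7056 N
  Ry@2 = +3195.4156 N

-4155.098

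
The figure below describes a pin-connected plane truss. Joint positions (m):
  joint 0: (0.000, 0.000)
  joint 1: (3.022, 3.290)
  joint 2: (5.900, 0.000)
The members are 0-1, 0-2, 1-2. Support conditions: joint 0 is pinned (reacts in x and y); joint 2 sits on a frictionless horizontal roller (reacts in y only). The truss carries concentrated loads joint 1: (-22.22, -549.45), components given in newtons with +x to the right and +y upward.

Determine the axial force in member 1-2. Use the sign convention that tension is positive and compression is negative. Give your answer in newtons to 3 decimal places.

-357.451

N=3 nodes, M=3 members, R=3 reactions → 2N=6, M+R=6
member 0 (0-1): L=4.4673, (cx,cy)=(0.6765,0.7365)
member 1 (0-2): L=5.9000, (cx,cy)=(1.0000,0.0000)
member 2 (1-2): L=4.3712, (cx,cy)=(0.6584,-0.7527)
solve A·x = −loads:
  F[0-1] = -380.7511 N (compression)
  F[0-2] = +235.3484 N (tension)
  F[1-2] = -357.4510 N (compression)
  Rx@0 = +22.2200 N
  Ry@0 = +280.4103 N
  Ry@2 = +269.0397 N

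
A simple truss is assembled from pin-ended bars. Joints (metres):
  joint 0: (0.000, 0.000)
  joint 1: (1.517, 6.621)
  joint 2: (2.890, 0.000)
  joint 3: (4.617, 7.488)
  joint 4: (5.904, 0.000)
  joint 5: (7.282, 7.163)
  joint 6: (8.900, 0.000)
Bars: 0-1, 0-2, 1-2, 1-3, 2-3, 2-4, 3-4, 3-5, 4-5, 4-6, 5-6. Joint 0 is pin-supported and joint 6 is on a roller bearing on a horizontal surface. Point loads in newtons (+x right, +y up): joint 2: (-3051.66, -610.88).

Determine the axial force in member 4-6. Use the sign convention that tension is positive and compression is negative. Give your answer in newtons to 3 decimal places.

N=7 nodes, M=11 members, R=3 reactions → 2N=14, M+R=14
member 0 (0-1): L=6.7926, (cx,cy)=(0.2233,0.9747)
member 1 (0-2): L=2.8900, (cx,cy)=(1.0000,0.0000)
member 2 (1-2): L=6.7619, (cx,cy)=(0.2031,-0.9792)
member 3 (1-3): L=3.2190, (cx,cy)=(0.9630,0.2693)
member 4 (2-3): L=7.6846, (cx,cy)=(0.2247,0.9744)
member 5 (2-4): L=3.0140, (cx,cy)=(1.0000,0.0000)
member 6 (3-4): L=7.5978, (cx,cy)=(0.1694,-0.9855)
member 7 (3-5): L=2.6847, (cx,cy)=(0.9926,-0.1211)
member 8 (4-5): L=7.2943, (cx,cy)=(0.1889,0.9820)
member 9 (4-6): L=2.9960, (cx,cy)=(1.0000,0.0000)
member 10 (5-6): L=7.3435, (cx,cy)=(0.2203,-0.9754)
solve A·x = −loads:
  F[0-1] = -423.2048 N (compression)
  F[0-2] = -2957.1446 N (compression)
  F[1-2] = +372.6813 N (tension)
  F[1-3] = -176.7192 N (compression)
  F[2-3] = +252.4193 N (tension)
  F[2-4] = +113.4608 N (tension)
  F[3-4] = -191.2419 N (compression)
  F[3-5] = -81.6667 N (compression)
  F[4-5] = +191.9343 N (tension)
  F[4-6] = +44.8071 N (tension)
  F[5-6] = -203.3620 N (compression)
  Rx@0 = +3051.6600 N
  Ry@0 = +412.5156 N
  Ry@6 = +198.3644 N

44.807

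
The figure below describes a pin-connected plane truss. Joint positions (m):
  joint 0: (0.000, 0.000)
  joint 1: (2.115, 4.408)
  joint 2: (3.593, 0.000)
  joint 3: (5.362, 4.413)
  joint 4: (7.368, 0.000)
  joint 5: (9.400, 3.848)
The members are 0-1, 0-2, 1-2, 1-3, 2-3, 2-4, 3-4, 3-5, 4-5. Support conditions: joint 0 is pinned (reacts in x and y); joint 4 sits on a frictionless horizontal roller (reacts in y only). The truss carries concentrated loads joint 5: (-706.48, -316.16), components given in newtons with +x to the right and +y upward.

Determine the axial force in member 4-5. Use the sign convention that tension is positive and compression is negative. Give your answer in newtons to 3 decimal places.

N=6 nodes, M=9 members, R=3 reactions → 2N=12, M+R=12
member 0 (0-1): L=4.8891, (cx,cy)=(0.4326,0.9016)
member 1 (0-2): L=3.5930, (cx,cy)=(1.0000,0.0000)
member 2 (1-2): L=4.6492, (cx,cy)=(0.3179,-0.9481)
member 3 (1-3): L=3.2470, (cx,cy)=(1.0000,0.0015)
member 4 (2-3): L=4.7544, (cx,cy)=(0.3721,0.9282)
member 5 (2-4): L=3.7750, (cx,cy)=(1.0000,0.0000)
member 6 (3-4): L=4.8475, (cx,cy)=(0.4138,-0.9104)
member 7 (3-5): L=4.0773, (cx,cy)=(0.9904,-0.1386)
member 8 (4-5): L=4.3516, (cx,cy)=(0.4670,0.8843)
solve A·x = −loads:
  F[0-1] = -312.5281 N (compression)
  F[0-2] = -571.2830 N (compression)
  F[1-2] = +296.8169 N (tension)
  F[1-3] = -229.5568 N (compression)
  F[2-3] = -303.1874 N (compression)
  F[2-4] = -364.1136 N (compression)
  F[3-4] = +386.7364 N (tension)
  F[3-5] = -507.2992 N (compression)
  F[4-5] = -437.0303 N (compression)
  Rx@0 = +706.4800 N
  Ry@0 = +281.7722 N
  Ry@4 = +34.3878 N

-437.030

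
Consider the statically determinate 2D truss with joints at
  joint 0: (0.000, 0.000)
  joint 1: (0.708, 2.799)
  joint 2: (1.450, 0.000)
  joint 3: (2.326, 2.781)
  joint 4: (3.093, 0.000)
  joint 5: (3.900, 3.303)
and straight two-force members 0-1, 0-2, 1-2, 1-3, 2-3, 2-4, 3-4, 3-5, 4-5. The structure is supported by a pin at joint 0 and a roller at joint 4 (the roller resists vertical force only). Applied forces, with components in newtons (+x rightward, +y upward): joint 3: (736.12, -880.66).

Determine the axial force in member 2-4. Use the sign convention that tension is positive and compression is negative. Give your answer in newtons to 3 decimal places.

365.198

N=6 nodes, M=9 members, R=3 reactions → 2N=12, M+R=12
member 0 (0-1): L=2.8872, (cx,cy)=(0.2452,0.9695)
member 1 (0-2): L=1.4500, (cx,cy)=(1.0000,0.0000)
member 2 (1-2): L=2.8957, (cx,cy)=(0.2562,-0.9666)
member 3 (1-3): L=1.6181, (cx,cy)=(0.9999,-0.0111)
member 4 (2-3): L=2.9157, (cx,cy)=(0.3004,0.9538)
member 5 (2-4): L=1.6430, (cx,cy)=(1.0000,0.0000)
member 6 (3-4): L=2.8848, (cx,cy)=(0.2659,-0.9640)
member 7 (3-5): L=1.6583, (cx,cy)=(0.9492,0.3148)
member 8 (4-5): L=3.4002, (cx,cy)=(0.2373,0.9714)
solve A·x = −loads:
  F[0-1] = +457.4475 N (tension)
  F[0-2] = +623.9429 N (tension)
  F[1-2] = -461.4502 N (compression)
  F[1-3] = +230.4351 N (tension)
  F[2-3] = +467.6487 N (tension)
  F[2-4] = +365.1979 N (tension)
  F[3-4] = -1373.5779 N (compression)
  F[3-5] = +0.0000 N (tension)
  F[4-5] = -0.0000 N (compression)
  Rx@0 = -736.1200 N
  Ry@0 = -443.4800 N
  Ry@4 = +1324.1400 N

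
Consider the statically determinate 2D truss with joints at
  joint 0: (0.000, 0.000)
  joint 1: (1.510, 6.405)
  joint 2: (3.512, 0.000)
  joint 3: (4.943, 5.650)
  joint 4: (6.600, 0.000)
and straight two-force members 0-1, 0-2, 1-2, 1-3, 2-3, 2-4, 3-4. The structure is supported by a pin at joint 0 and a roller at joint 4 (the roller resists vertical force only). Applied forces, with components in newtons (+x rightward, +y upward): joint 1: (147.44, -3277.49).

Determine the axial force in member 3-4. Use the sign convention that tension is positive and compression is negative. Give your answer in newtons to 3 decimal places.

N=5 nodes, M=7 members, R=3 reactions → 2N=10, M+R=10
member 0 (0-1): L=6.5806, (cx,cy)=(0.2295,0.9733)
member 1 (0-2): L=3.5120, (cx,cy)=(1.0000,0.0000)
member 2 (1-2): L=6.7106, (cx,cy)=(0.2983,-0.9545)
member 3 (1-3): L=3.5150, (cx,cy)=(0.9767,-0.2148)
member 4 (2-3): L=5.8284, (cx,cy)=(0.2455,0.9694)
member 5 (2-4): L=3.0880, (cx,cy)=(1.0000,0.0000)
member 6 (3-4): L=5.8880, (cx,cy)=(0.2814,-0.9596)
solve A·x = −loads:
  F[0-1] = -2449.9265 N (compression)
  F[0-2] = +709.6070 N (tension)
  F[1-2] = -829.0191 N (compression)
  F[1-3] = -473.3296 N (compression)
  F[2-3] = +816.2513 N (tension)
  F[2-4] = +261.8746 N (tension)
  F[3-4] = -930.5424 N (compression)
  Rx@0 = -147.4400 N
  Ry@0 = +2384.5562 N
  Ry@4 = +892.9338 N

-930.542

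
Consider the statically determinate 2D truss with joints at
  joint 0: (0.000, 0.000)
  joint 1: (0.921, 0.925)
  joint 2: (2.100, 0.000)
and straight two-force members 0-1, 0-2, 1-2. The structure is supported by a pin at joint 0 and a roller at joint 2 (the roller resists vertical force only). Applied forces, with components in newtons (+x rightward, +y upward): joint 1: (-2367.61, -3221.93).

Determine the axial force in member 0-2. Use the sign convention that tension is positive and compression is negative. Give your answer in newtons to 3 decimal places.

N=3 nodes, M=3 members, R=3 reactions → 2N=6, M+R=6
member 0 (0-1): L=1.3053, (cx,cy)=(0.7056,0.7086)
member 1 (0-2): L=2.1000, (cx,cy)=(1.0000,0.0000)
member 2 (1-2): L=1.4986, (cx,cy)=(0.7868,-0.6173)
solve A·x = −loads:
  F[0-1] = -4024.2863 N (compression)
  F[0-2] = +471.8175 N (tension)
  F[1-2] = -599.6983 N (compression)
  Rx@0 = +2367.6100 N
  Ry@0 = +2851.7594 N
  Ry@2 = +370.1706 N

471.817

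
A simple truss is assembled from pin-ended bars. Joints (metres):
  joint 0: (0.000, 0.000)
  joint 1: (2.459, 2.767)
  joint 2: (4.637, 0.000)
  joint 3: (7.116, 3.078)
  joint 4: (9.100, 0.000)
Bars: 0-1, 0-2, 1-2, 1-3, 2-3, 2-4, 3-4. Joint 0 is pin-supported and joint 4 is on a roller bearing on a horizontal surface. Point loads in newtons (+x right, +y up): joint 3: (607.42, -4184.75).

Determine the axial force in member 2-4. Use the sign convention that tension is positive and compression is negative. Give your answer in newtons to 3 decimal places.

N=5 nodes, M=7 members, R=3 reactions → 2N=10, M+R=10
member 0 (0-1): L=3.7018, (cx,cy)=(0.6643,0.7475)
member 1 (0-2): L=4.6370, (cx,cy)=(1.0000,0.0000)
member 2 (1-2): L=3.5214, (cx,cy)=(0.6185,-0.7858)
member 3 (1-3): L=4.6674, (cx,cy)=(0.9978,0.0666)
member 4 (2-3): L=3.9522, (cx,cy)=(0.6273,0.7788)
member 5 (2-4): L=4.4630, (cx,cy)=(1.0000,0.0000)
member 6 (3-4): L=3.6620, (cx,cy)=(0.5418,-0.8405)
solve A·x = −loads:
  F[0-1] = -945.7230 N (compression)
  F[0-2] = +1235.6449 N (tension)
  F[1-2] = +803.9830 N (tension)
  F[1-3] = -1128.0042 N (compression)
  F[2-3] = -811.1683 N (compression)
  F[2-4] = +2241.7249 N (tension)
  F[3-4] = -4137.7147 N (compression)
  Rx@0 = -607.4200 N
  Ry@0 = +706.9127 N
  Ry@4 = +3477.8373 N

2241.725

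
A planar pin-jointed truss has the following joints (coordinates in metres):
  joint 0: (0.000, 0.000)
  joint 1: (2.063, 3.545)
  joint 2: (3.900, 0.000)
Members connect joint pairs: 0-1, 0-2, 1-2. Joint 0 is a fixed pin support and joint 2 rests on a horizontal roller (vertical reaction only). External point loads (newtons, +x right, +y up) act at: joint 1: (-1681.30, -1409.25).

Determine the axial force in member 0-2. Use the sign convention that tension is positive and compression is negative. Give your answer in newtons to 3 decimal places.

-405.644

N=3 nodes, M=3 members, R=3 reactions → 2N=6, M+R=6
member 0 (0-1): L=4.1016, (cx,cy)=(0.5030,0.8643)
member 1 (0-2): L=3.9000, (cx,cy)=(1.0000,0.0000)
member 2 (1-2): L=3.9927, (cx,cy)=(0.4601,-0.8879)
solve A·x = −loads:
  F[0-1] = -2536.2155 N (compression)
  F[0-2] = -405.6435 N (compression)
  F[1-2] = +881.6603 N (tension)
  Rx@0 = +1681.3000 N
  Ry@0 = +2192.0515 N
  Ry@2 = -782.8015 N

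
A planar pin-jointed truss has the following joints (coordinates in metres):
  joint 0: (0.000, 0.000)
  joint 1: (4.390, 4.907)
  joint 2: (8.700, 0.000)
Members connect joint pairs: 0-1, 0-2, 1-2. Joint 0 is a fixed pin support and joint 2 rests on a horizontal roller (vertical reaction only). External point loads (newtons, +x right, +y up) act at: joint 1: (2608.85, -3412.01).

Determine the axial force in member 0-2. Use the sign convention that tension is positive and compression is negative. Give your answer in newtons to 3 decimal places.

N=3 nodes, M=3 members, R=3 reactions → 2N=6, M+R=6
member 0 (0-1): L=6.5841, (cx,cy)=(0.6668,0.7453)
member 1 (0-2): L=8.7000, (cx,cy)=(1.0000,0.0000)
member 2 (1-2): L=6.5311, (cx,cy)=(0.6599,-0.7513)
solve A·x = −loads:
  F[0-1] = -293.6710 N (compression)
  F[0-2] = +2804.6565 N (tension)
  F[1-2] = -4249.9724 N (compression)
  Rx@0 = -2608.8500 N
  Ry@0 = +218.8662 N
  Ry@2 = +3193.1438 N

2804.657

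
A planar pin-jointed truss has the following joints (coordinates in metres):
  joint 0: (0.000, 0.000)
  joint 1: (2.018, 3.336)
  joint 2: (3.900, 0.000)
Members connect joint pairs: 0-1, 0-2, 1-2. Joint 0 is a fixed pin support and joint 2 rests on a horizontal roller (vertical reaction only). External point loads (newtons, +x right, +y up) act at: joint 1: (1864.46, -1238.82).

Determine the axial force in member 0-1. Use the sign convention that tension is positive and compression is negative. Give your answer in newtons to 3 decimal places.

N=3 nodes, M=3 members, R=3 reactions → 2N=6, M+R=6
member 0 (0-1): L=3.8989, (cx,cy)=(0.5176,0.8556)
member 1 (0-2): L=3.9000, (cx,cy)=(1.0000,0.0000)
member 2 (1-2): L=3.8303, (cx,cy)=(0.4914,-0.8710)
solve A·x = −loads:
  F[0-1] = +1165.2449 N (tension)
  F[0-2] = +1261.3464 N (tension)
  F[1-2] = -2567.0950 N (compression)
  Rx@0 = -1864.4600 N
  Ry@0 = -997.0203 N
  Ry@2 = +2235.8403 N

1165.245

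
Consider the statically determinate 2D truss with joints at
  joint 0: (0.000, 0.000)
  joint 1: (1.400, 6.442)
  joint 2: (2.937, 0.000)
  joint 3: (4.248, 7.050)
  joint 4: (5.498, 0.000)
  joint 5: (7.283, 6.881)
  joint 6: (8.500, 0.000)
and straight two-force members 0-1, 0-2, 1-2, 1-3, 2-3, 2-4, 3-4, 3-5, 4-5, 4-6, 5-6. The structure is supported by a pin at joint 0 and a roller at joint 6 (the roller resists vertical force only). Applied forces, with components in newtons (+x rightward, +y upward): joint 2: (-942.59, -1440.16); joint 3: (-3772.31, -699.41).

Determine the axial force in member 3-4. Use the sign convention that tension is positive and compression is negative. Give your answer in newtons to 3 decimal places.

N=7 nodes, M=11 members, R=3 reactions → 2N=14, M+R=14
member 0 (0-1): L=6.5924, (cx,cy)=(0.2124,0.9772)
member 1 (0-2): L=2.9370, (cx,cy)=(1.0000,0.0000)
member 2 (1-2): L=6.6228, (cx,cy)=(0.2321,-0.9727)
member 3 (1-3): L=2.9122, (cx,cy)=(0.9780,0.2088)
member 4 (2-3): L=7.1709, (cx,cy)=(0.1828,0.9831)
member 5 (2-4): L=2.5610, (cx,cy)=(1.0000,0.0000)
member 6 (3-4): L=7.1600, (cx,cy)=(0.1746,-0.9846)
member 7 (3-5): L=3.0397, (cx,cy)=(0.9985,-0.0556)
member 8 (4-5): L=7.1088, (cx,cy)=(0.2511,0.9680)
member 9 (4-6): L=3.0020, (cx,cy)=(1.0000,0.0000)
member 10 (5-6): L=6.9878, (cx,cy)=(0.1742,-0.9847)
solve A·x = −loads:
  F[0-1] = -4524.4118 N (compression)
  F[0-2] = -3754.0657 N (compression)
  F[1-2] = +4124.3546 N (tension)
  F[1-3] = -1961.2191 N (compression)
  F[2-3] = -2615.6748 N (compression)
  F[2-4] = -1376.1041 N (compression)
  F[3-4] = +2261.7351 N (tension)
  F[3-5] = +982.7659 N (tension)
  F[4-5] = -2300.7123 N (compression)
  F[4-6] = -403.5396 N (compression)
  F[5-6] = +2317.0512 N (tension)
  Rx@0 = +4714.9000 N
  Ry@0 = +4421.2102 N
  Ry@6 = -2281.6402 N

2261.735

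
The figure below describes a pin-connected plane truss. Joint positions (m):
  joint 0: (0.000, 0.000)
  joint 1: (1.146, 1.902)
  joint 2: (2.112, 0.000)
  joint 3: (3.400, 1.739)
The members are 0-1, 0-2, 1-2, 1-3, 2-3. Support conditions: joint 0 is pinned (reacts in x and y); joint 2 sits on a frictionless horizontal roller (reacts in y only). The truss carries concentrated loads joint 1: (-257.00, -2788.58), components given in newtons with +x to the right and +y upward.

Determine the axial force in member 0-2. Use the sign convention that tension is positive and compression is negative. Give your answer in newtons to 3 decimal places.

650.946

N=4 nodes, M=5 members, R=3 reactions → 2N=8, M+R=8
member 0 (0-1): L=2.2206, (cx,cy)=(0.5161,0.8565)
member 1 (0-2): L=2.1120, (cx,cy)=(1.0000,0.0000)
member 2 (1-2): L=2.1333, (cx,cy)=(0.4528,-0.8916)
member 3 (1-3): L=2.2599, (cx,cy)=(0.9974,-0.0721)
member 4 (2-3): L=2.1640, (cx,cy)=(0.5952,0.8036)
solve A·x = −loads:
  F[0-1] = -1759.2971 N (compression)
  F[0-2] = +650.9456 N (tension)
  F[1-2] = -1437.5056 N (compression)
  F[1-3] = -0.0000 N (compression)
  F[2-3] = +0.0000 N (tension)
  Rx@0 = +257.0000 N
  Ry@0 = +1506.9045 N
  Ry@2 = +1281.6755 N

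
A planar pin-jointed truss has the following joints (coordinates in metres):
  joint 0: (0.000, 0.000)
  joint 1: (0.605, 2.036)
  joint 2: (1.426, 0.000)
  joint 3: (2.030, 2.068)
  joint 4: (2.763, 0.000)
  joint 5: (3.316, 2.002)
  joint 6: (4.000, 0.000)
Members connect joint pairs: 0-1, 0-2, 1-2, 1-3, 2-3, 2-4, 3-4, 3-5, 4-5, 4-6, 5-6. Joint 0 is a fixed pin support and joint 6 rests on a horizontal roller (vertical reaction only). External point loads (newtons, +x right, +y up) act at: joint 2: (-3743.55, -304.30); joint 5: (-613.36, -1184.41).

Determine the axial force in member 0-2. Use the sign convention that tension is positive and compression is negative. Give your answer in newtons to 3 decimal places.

-4147.318

N=7 nodes, M=11 members, R=3 reactions → 2N=14, M+R=14
member 0 (0-1): L=2.1240, (cx,cy)=(0.2848,0.9586)
member 1 (0-2): L=1.4260, (cx,cy)=(1.0000,0.0000)
member 2 (1-2): L=2.1953, (cx,cy)=(0.3740,-0.9274)
member 3 (1-3): L=1.4254, (cx,cy)=(0.9997,0.0225)
member 4 (2-3): L=2.1544, (cx,cy)=(0.2804,0.9599)
member 5 (2-4): L=1.3370, (cx,cy)=(1.0000,0.0000)
member 6 (3-4): L=2.1941, (cx,cy)=(0.3341,-0.9425)
member 7 (3-5): L=1.2877, (cx,cy)=(0.9987,-0.0513)
member 8 (4-5): L=2.0770, (cx,cy)=(0.2663,0.9639)
member 9 (4-6): L=1.2370, (cx,cy)=(1.0000,0.0000)
member 10 (5-6): L=2.1156, (cx,cy)=(0.3233,-0.9463)
solve A·x = −loads:
  F[0-1] = -735.8195 N (compression)
  F[0-2] = -4147.3180 N (compression)
  F[1-2] = +748.6700 N (tension)
  F[1-3] = -489.7038 N (compression)
  F[2-3] = -406.3396 N (compression)
  F[2-4] = -9.8597 N (compression)
  F[3-4] = +466.8378 N (tension)
  F[3-5] = -760.4626 N (compression)
  F[4-5] = -456.4929 N (compression)
  F[4-6] = +267.6456 N (tension)
  F[5-6] = -827.8322 N (compression)
  Rx@0 = +4356.9100 N
  Ry@0 = +705.3378 N
  Ry@6 = +783.3722 N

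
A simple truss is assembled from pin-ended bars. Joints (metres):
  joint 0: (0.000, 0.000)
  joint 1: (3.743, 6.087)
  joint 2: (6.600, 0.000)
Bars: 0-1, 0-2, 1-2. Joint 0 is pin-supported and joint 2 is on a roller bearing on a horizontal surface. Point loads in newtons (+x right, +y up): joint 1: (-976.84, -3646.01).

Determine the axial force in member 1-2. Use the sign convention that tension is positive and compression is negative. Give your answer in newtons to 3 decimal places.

N=3 nodes, M=3 members, R=3 reactions → 2N=6, M+R=6
member 0 (0-1): L=7.1457, (cx,cy)=(0.5238,0.8518)
member 1 (0-2): L=6.6000, (cx,cy)=(1.0000,0.0000)
member 2 (1-2): L=6.7241, (cx,cy)=(0.4249,-0.9052)
solve A·x = −loads:
  F[0-1] = -2910.4113 N (compression)
  F[0-2] = +547.6582 N (tension)
  F[1-2] = -1288.9495 N (compression)
  Rx@0 = +976.8400 N
  Ry@0 = +2479.1933 N
  Ry@2 = +1166.8167 N

-1288.949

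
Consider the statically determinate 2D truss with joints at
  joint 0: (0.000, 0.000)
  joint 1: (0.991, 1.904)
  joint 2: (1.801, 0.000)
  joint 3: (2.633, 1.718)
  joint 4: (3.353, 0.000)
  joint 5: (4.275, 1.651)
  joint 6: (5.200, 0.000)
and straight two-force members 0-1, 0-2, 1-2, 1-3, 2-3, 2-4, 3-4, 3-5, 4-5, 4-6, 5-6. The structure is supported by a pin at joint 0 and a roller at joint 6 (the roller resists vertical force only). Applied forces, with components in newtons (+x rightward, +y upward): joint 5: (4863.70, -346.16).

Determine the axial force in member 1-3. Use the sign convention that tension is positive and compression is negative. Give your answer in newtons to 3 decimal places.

1482.871

N=7 nodes, M=11 members, R=3 reactions → 2N=14, M+R=14
member 0 (0-1): L=2.1465, (cx,cy)=(0.4617,0.8870)
member 1 (0-2): L=1.8010, (cx,cy)=(1.0000,0.0000)
member 2 (1-2): L=2.0691, (cx,cy)=(0.3915,-0.9202)
member 3 (1-3): L=1.6525, (cx,cy)=(0.9936,-0.1126)
member 4 (2-3): L=1.9089, (cx,cy)=(0.4359,0.9000)
member 5 (2-4): L=1.5520, (cx,cy)=(1.0000,0.0000)
member 6 (3-4): L=1.8628, (cx,cy)=(0.3865,-0.9223)
member 7 (3-5): L=1.6434, (cx,cy)=(0.9992,-0.0408)
member 8 (4-5): L=1.8910, (cx,cy)=(0.4876,0.8731)
member 9 (4-6): L=1.8470, (cx,cy)=(1.0000,0.0000)
member 10 (5-6): L=1.8925, (cx,cy)=(0.4888,-0.8724)
solve A·x = −loads:
  F[0-1] = +1671.4534 N (tension)
  F[0-2] = +4092.0065 N (tension)
  F[1-2] = -1792.6213 N (compression)
  F[1-3] = +1482.8707 N (tension)
  F[2-3] = +1832.8117 N (tension)
  F[2-4] = +2591.3992 N (tension)
  F[3-4] = -1737.8387 N (compression)
  F[3-5] = +2946.4609 N (tension)
  F[4-5] = +1835.7661 N (tension)
  F[4-6] = +1024.6200 N (tension)
  F[5-6] = -2096.2790 N (compression)
  Rx@0 = -4863.7000 N
  Ry@0 = -1482.6482 N
  Ry@6 = +1828.8082 N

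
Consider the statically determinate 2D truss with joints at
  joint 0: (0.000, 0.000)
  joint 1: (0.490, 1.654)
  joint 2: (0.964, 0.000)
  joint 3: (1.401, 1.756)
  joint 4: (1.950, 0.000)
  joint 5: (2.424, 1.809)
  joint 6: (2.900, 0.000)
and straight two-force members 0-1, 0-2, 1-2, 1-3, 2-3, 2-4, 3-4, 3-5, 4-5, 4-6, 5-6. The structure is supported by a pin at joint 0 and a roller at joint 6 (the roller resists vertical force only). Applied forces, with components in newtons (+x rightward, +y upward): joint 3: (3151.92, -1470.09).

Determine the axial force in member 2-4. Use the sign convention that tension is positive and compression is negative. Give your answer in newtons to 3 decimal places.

N=7 nodes, M=11 members, R=3 reactions → 2N=14, M+R=14
member 0 (0-1): L=1.7251, (cx,cy)=(0.2840,0.9588)
member 1 (0-2): L=0.9640, (cx,cy)=(1.0000,0.0000)
member 2 (1-2): L=1.7206, (cx,cy)=(0.2755,-0.9613)
member 3 (1-3): L=0.9167, (cx,cy)=(0.9938,0.1113)
member 4 (2-3): L=1.8096, (cx,cy)=(0.2415,0.9704)
member 5 (2-4): L=0.9860, (cx,cy)=(1.0000,0.0000)
member 6 (3-4): L=1.8398, (cx,cy)=(0.2984,-0.9544)
member 7 (3-5): L=1.0244, (cx,cy)=(0.9987,0.0517)
member 8 (4-5): L=1.8701, (cx,cy)=(0.2535,0.9673)
member 9 (4-6): L=0.9500, (cx,cy)=(1.0000,0.0000)
member 10 (5-6): L=1.8706, (cx,cy)=(0.2545,-0.9671)
solve A·x = −loads:
  F[0-1] = +1198.0034 N (tension)
  F[0-2] = +2811.6285 N (tension)
  F[1-2] = -1119.3443 N (compression)
  F[1-3] = +652.7113 N (tension)
  F[2-3] = +1108.8503 N (tension)
  F[2-4] = +2235.4797 N (tension)
  F[3-4] = -2819.4264 N (compression)
  F[3-5] = -1396.0361 N (compression)
  F[4-5] = +2781.8197 N (tension)
  F[4-6] = +689.0679 N (tension)
  F[5-6] = -2707.8871 N (compression)
  Rx@0 = -3151.9200 N
  Ry@0 = -1148.6575 N
  Ry@6 = +2618.7475 N

2235.480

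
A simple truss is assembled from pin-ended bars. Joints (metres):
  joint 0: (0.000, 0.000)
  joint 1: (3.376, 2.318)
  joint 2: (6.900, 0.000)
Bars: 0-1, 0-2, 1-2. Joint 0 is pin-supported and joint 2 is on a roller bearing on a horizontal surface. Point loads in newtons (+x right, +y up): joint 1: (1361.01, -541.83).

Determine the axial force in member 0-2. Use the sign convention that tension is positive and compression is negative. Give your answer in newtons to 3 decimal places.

1098.133

N=3 nodes, M=3 members, R=3 reactions → 2N=6, M+R=6
member 0 (0-1): L=4.0952, (cx,cy)=(0.8244,0.5660)
member 1 (0-2): L=6.9000, (cx,cy)=(1.0000,0.0000)
member 2 (1-2): L=4.2180, (cx,cy)=(0.8355,-0.5495)
solve A·x = −loads:
  F[0-1] = +318.8773 N (tension)
  F[0-2] = +1098.1327 N (tension)
  F[1-2] = -1314.4003 N (compression)
  Rx@0 = -1361.0100 N
  Ry@0 = -180.4945 N
  Ry@2 = +722.3245 N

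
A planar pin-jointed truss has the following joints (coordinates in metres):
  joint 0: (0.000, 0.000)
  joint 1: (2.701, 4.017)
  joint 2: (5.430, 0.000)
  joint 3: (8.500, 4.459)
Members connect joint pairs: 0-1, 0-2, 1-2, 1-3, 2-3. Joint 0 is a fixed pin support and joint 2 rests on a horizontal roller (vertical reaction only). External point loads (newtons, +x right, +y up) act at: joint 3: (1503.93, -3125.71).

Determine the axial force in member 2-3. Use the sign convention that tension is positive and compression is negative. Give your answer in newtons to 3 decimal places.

-4151.962

N=4 nodes, M=5 members, R=3 reactions → 2N=8, M+R=8
member 0 (0-1): L=4.8406, (cx,cy)=(0.5580,0.8299)
member 1 (0-2): L=5.4300, (cx,cy)=(1.0000,0.0000)
member 2 (1-2): L=4.8563, (cx,cy)=(0.5619,-0.8272)
member 3 (1-3): L=5.8158, (cx,cy)=(0.9971,0.0760)
member 4 (2-3): L=5.4136, (cx,cy)=(0.5671,0.8237)
solve A·x = −loads:
  F[0-1] = +3617.7604 N (tension)
  F[0-2] = -514.7272 N (compression)
  F[1-2] = -3273.9406 N (compression)
  F[1-3] = +3869.6380 N (tension)
  F[2-3] = -4151.9617 N (compression)
  Rx@0 = -1503.9300 N
  Ry@0 = -3002.2014 N
  Ry@2 = +6127.9114 N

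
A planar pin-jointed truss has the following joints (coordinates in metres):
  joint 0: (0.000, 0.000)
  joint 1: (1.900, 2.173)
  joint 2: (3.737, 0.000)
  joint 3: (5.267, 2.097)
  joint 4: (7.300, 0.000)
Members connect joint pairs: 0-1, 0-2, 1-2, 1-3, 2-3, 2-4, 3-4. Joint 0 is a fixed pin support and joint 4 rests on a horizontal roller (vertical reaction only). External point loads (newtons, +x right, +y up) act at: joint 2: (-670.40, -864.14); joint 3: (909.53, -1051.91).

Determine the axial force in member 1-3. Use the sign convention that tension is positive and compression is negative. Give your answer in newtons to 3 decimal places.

-795.188

N=5 nodes, M=7 members, R=3 reactions → 2N=10, M+R=10
member 0 (0-1): L=2.8865, (cx,cy)=(0.6582,0.7528)
member 1 (0-2): L=3.7370, (cx,cy)=(1.0000,0.0000)
member 2 (1-2): L=2.8454, (cx,cy)=(0.6456,-0.7637)
member 3 (1-3): L=3.3679, (cx,cy)=(0.9997,-0.0226)
member 4 (2-3): L=2.5958, (cx,cy)=(0.5894,0.8078)
member 5 (2-4): L=3.5630, (cx,cy)=(1.0000,0.0000)
member 6 (3-4): L=2.9207, (cx,cy)=(0.6961,-0.7180)
solve A·x = −loads:
  F[0-1] = -602.3400 N (compression)
  F[0-2] = +635.6112 N (tension)
  F[1-2] = +617.2664 N (tension)
  F[1-3] = -795.1881 N (compression)
  F[2-3] = +486.1711 N (tension)
  F[2-4] = +1417.9625 N (tension)
  F[3-4] = -2037.1104 N (compression)
  Rx@0 = -239.1300 N
  Ry@0 = +453.4492 N
  Ry@4 = +1462.6008 N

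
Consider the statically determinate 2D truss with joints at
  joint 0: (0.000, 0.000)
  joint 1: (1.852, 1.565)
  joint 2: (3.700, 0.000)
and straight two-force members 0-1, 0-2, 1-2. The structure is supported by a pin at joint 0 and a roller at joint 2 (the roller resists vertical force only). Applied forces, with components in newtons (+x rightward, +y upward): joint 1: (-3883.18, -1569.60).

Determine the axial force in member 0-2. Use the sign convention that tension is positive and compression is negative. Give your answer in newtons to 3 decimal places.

-1011.773

N=3 nodes, M=3 members, R=3 reactions → 2N=6, M+R=6
member 0 (0-1): L=2.4247, (cx,cy)=(0.7638,0.6454)
member 1 (0-2): L=3.7000, (cx,cy)=(1.0000,0.0000)
member 2 (1-2): L=2.4216, (cx,cy)=(0.7631,-0.6463)
solve A·x = −loads:
  F[0-1] = -3759.3281 N (compression)
  F[0-2] = -1011.7732 N (compression)
  F[1-2] = +1325.8377 N (tension)
  Rx@0 = +3883.1800 N
  Ry@0 = +2426.4318 N
  Ry@2 = -856.8318 N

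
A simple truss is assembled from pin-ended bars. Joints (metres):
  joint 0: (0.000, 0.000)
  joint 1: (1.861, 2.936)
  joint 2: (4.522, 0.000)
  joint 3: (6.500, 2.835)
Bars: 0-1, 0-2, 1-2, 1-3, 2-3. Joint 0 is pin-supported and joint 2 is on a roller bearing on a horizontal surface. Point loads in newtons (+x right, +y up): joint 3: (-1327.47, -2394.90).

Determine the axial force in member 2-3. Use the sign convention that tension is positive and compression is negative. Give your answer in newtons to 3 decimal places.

-2911.221

N=4 nodes, M=5 members, R=3 reactions → 2N=8, M+R=8
member 0 (0-1): L=3.4761, (cx,cy)=(0.5354,0.8446)
member 1 (0-2): L=4.5220, (cx,cy)=(1.0000,0.0000)
member 2 (1-2): L=3.9625, (cx,cy)=(0.6716,-0.7410)
member 3 (1-3): L=4.6401, (cx,cy)=(0.9998,-0.0218)
member 4 (2-3): L=3.4568, (cx,cy)=(0.5722,0.8201)
solve A·x = −loads:
  F[0-1] = +254.9464 N (tension)
  F[0-2] = -1463.9599 N (compression)
  F[1-2] = -300.5563 N (compression)
  F[1-3] = +338.4099 N (tension)
  F[2-3] = -2911.2208 N (compression)
  Rx@0 = +1327.4700 N
  Ry@0 = -215.3328 N
  Ry@2 = +2610.2328 N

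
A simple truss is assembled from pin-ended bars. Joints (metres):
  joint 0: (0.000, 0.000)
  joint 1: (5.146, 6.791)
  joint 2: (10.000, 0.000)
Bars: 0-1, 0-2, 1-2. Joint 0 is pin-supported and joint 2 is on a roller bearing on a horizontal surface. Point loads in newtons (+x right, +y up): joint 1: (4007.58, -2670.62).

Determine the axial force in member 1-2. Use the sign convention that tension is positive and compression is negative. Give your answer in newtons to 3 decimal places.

-5034.555

N=3 nodes, M=3 members, R=3 reactions → 2N=6, M+R=6
member 0 (0-1): L=8.5205, (cx,cy)=(0.6040,0.7970)
member 1 (0-2): L=10.0000, (cx,cy)=(1.0000,0.0000)
member 2 (1-2): L=8.3474, (cx,cy)=(0.5815,-0.8135)
solve A·x = −loads:
  F[0-1] = +1788.2001 N (tension)
  F[0-2] = +2927.5879 N (tension)
  F[1-2] = -5034.5553 N (compression)
  Rx@0 = -4007.5800 N
  Ry@0 = -1425.2286 N
  Ry@2 = +4095.8486 N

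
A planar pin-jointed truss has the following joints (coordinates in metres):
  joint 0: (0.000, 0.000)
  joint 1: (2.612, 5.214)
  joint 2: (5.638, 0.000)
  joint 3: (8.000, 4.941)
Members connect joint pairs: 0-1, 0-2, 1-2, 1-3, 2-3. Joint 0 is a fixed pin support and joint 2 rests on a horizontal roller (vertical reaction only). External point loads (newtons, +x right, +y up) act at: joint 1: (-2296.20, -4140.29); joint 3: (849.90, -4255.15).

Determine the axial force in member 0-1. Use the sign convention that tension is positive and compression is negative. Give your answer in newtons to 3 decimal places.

N=4 nodes, M=5 members, R=3 reactions → 2N=8, M+R=8
member 0 (0-1): L=5.8317, (cx,cy)=(0.4479,0.8941)
member 1 (0-2): L=5.6380, (cx,cy)=(1.0000,0.0000)
member 2 (1-2): L=6.0285, (cx,cy)=(0.5020,-0.8649)
member 3 (1-3): L=5.3949, (cx,cy)=(0.9987,-0.0506)
member 4 (2-3): L=5.4765, (cx,cy)=(0.4313,0.9022)
solve A·x = −loads:
  F[0-1] = -2033.5645 N (compression)
  F[0-2] = -535.4678 N (compression)
  F[1-2] = -2849.8064 N (compression)
  F[1-3] = +2819.4443 N (tension)
  F[2-3] = -4558.2185 N (compression)
  Rx@0 = +1446.3000 N
  Ry@0 = +1818.1774 N
  Ry@2 = +6577.2626 N

-2033.564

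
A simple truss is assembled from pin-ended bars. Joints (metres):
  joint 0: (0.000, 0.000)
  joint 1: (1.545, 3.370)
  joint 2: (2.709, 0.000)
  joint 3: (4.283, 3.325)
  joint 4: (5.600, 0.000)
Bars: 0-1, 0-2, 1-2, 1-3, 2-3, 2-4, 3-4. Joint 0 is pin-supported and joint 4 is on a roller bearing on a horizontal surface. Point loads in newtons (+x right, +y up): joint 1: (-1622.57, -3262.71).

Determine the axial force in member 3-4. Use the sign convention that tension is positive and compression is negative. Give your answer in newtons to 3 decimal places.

82.047

N=5 nodes, M=7 members, R=3 reactions → 2N=10, M+R=10
member 0 (0-1): L=3.7073, (cx,cy)=(0.4167,0.9090)
member 1 (0-2): L=2.7090, (cx,cy)=(1.0000,0.0000)
member 2 (1-2): L=3.5654, (cx,cy)=(0.3265,-0.9452)
member 3 (1-3): L=2.7384, (cx,cy)=(0.9999,-0.0164)
member 4 (2-3): L=3.6787, (cx,cy)=(0.4279,0.9038)
member 5 (2-4): L=2.8910, (cx,cy)=(1.0000,0.0000)
member 6 (3-4): L=3.5763, (cx,cy)=(0.3683,-0.9297)
solve A·x = −loads:
  F[0-1] = -3673.1676 N (compression)
  F[0-2] = -91.7863 N (compression)
  F[1-2] = +79.5588 N (tension)
  F[1-3] = +65.8212 N (tension)
  F[2-3] = -83.1996 N (compression)
  F[2-4] = -30.2142 N (compression)
  F[3-4] = +82.0469 N (tension)
  Rx@0 = +1622.5700 N
  Ry@0 = +3338.9911 N
  Ry@4 = -76.2811 N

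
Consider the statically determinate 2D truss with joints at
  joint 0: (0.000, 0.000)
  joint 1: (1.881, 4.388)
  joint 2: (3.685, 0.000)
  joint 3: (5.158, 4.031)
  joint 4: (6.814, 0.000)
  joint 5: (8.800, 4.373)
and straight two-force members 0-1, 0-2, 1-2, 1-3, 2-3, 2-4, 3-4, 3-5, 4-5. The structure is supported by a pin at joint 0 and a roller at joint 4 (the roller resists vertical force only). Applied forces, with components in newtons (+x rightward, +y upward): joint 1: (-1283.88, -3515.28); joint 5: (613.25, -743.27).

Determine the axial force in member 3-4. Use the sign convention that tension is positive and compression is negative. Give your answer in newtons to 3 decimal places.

-714.115

N=6 nodes, M=9 members, R=3 reactions → 2N=12, M+R=12
member 0 (0-1): L=4.7742, (cx,cy)=(0.3940,0.9191)
member 1 (0-2): L=3.6850, (cx,cy)=(1.0000,0.0000)
member 2 (1-2): L=4.7444, (cx,cy)=(0.3802,-0.9249)
member 3 (1-3): L=3.2964, (cx,cy)=(0.9941,-0.1083)
member 4 (2-3): L=4.2917, (cx,cy)=(0.3432,0.9393)
member 5 (2-4): L=3.1290, (cx,cy)=(1.0000,0.0000)
member 6 (3-4): L=4.3579, (cx,cy)=(0.3800,-0.9250)
member 7 (3-5): L=3.6580, (cx,cy)=(0.9956,0.0935)
member 8 (4-5): L=4.8028, (cx,cy)=(0.4135,0.9105)
solve A·x = −loads:
  F[0-1] = -3004.4975 N (compression)
  F[0-2] = +513.1274 N (tension)
  F[1-2] = -865.5888 N (compression)
  F[1-3] = +431.7946 N (tension)
  F[2-3] = +852.3483 N (tension)
  F[2-4] = -108.5484 N (compression)
  F[3-4] = -714.1145 N (compression)
  F[3-5] = +997.5308 N (tension)
  F[4-5] = -918.7595 N (compression)
  Rx@0 = +670.6300 N
  Ry@0 = +2761.4713 N
  Ry@4 = +1497.0787 N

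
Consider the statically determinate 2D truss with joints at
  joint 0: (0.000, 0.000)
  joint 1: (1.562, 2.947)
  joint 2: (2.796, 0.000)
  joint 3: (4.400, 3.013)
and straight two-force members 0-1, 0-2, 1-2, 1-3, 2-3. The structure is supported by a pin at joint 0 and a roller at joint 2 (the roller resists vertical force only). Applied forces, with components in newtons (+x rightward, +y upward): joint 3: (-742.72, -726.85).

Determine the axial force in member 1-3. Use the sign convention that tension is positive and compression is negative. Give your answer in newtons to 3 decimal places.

N=4 nodes, M=5 members, R=3 reactions → 2N=8, M+R=8
member 0 (0-1): L=3.3354, (cx,cy)=(0.4683,0.8836)
member 1 (0-2): L=2.7960, (cx,cy)=(1.0000,0.0000)
member 2 (1-2): L=3.1949, (cx,cy)=(0.3862,-0.9224)
member 3 (1-3): L=2.8388, (cx,cy)=(0.9997,0.0232)
member 4 (2-3): L=3.4134, (cx,cy)=(0.4699,0.8827)
solve A·x = −loads:
  F[0-1] = -433.9100 N (compression)
  F[0-2] = -539.5136 N (compression)
  F[1-2] = +406.5578 N (tension)
  F[1-3] = -360.3316 N (compression)
  F[2-3] = -813.9399 N (compression)
  Rx@0 = +742.7200 N
  Ry@0 = +383.3863 N
  Ry@2 = +343.4637 N

-360.332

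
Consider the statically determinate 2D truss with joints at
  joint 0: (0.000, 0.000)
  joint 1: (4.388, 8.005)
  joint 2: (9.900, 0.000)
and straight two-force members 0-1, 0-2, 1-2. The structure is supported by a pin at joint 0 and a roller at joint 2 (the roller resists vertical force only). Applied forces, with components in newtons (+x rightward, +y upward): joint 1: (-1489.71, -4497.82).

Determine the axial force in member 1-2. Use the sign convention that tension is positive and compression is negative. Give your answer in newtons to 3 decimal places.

N=3 nodes, M=3 members, R=3 reactions → 2N=6, M+R=6
member 0 (0-1): L=9.1288, (cx,cy)=(0.4807,0.8769)
member 1 (0-2): L=9.9000, (cx,cy)=(1.0000,0.0000)
member 2 (1-2): L=9.7192, (cx,cy)=(0.5671,-0.8236)
solve A·x = −loads:
  F[0-1] = -4229.4567 N (compression)
  F[0-2] = +543.2957 N (tension)
  F[1-2] = -957.9791 N (compression)
  Rx@0 = +1489.7100 N
  Ry@0 = +3708.7992 N
  Ry@2 = +789.0208 N

-957.979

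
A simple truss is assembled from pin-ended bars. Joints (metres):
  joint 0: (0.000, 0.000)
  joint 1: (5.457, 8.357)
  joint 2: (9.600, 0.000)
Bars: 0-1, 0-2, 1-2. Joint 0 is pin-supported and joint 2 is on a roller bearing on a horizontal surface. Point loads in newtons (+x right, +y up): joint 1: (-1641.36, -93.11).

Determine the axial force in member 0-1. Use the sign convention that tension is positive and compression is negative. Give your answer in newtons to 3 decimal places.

N=3 nodes, M=3 members, R=3 reactions → 2N=6, M+R=6
member 0 (0-1): L=9.9809, (cx,cy)=(0.5467,0.8373)
member 1 (0-2): L=9.6000, (cx,cy)=(1.0000,0.0000)
member 2 (1-2): L=9.3276, (cx,cy)=(0.4442,-0.8959)
solve A·x = −loads:
  F[0-1] = -1754.4747 N (compression)
  F[0-2] = -682.1106 N (compression)
  F[1-2] = +1535.7101 N (tension)
  Rx@0 = +1641.3600 N
  Ry@0 = +1469.0209 N
  Ry@2 = -1375.9109 N

-1754.475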